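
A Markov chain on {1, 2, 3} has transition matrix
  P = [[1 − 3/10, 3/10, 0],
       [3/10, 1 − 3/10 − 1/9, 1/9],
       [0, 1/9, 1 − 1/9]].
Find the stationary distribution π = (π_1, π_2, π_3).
π = (1/3, 1/3, 1/3)

This is a birth-death chain on three states, which satisfies detailed balance: π_1 · P_{12} = π_2 · P_{21} and π_2 · P_{23} = π_3 · P_{32}.
From π_1 · 3/10 = π_2 · 3/10: π_2/π_1 = (3/10)/(3/10) = 1.
From π_2 · 1/9 = π_3 · 1/9: π_3/π_2 = (1/9)/(1/9) = 1.
Take π_1 proportional to 1; then unnormalized π = (1, 1, 1). Normalize by dividing by the sum 3:
  π = (1/3, 1/3, 1/3).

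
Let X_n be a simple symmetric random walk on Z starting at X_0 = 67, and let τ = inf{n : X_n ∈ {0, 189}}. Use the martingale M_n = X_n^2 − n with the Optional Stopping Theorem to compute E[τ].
E[τ] = 8174

M_n = X_n^2 − n is a martingale (since E[X_{n+1}^2 | F_n] = X_n^2 + 1). By OST (τ has finite mean in a bounded region), E[M_τ] = E[M_0] = X_0^2 − 0 = 67^2 = 4489. Also E[M_τ] = E[X_τ^2] − E[τ]. The walk exits at 0 or 189, with P(hit 189 first) = 67/189, so E[X_τ^2] = 189^2 · 67/189 + 0 = 12663. Thus E[τ] = E[X_τ^2] − E[M_τ] = 12663 − 4489 = 8174 = 67(189 − 67) = 8174.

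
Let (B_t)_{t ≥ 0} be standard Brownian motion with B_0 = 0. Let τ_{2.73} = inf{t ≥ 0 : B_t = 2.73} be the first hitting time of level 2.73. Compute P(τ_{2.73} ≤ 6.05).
P(τ_{2.73} ≤ 6.05) = 2(1 − Φ(2.73/√6.05)) = 2(1 − Φ(1.1099)) ≈ 0.2670

By the reflection principle for standard BM, P(τ_b ≤ t) = 2 · P(B_t ≥ b). Since B_t ~ N(0, t), P(B_t ≥ 2.73) = 1 − Φ(2.73/√t) = 1 − Φ(2.73/√6.05) = 1 − Φ(1.1099) ≈ 0.13352. Doubling: P(τ_{2.73} ≤ 6.05) ≈ 2 · 0.13352 = 0.26704 ≈ 0.2670.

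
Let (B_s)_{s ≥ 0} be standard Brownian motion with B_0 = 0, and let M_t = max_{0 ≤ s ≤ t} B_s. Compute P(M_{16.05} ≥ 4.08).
P(M_{16.05} ≥ 4.08) = 2·P(B_{16.05} ≥ 4.08) = 2(1 − Φ(4.08/√16.05)) ≈ 0.3085

By the reflection principle for Brownian motion, P(M_t ≥ a) = 2 · P(B_t ≥ a) for a ≥ 0. Since B_t ~ N(0, t), P(B_t ≥ 4.08) = 1 − Φ(4.08/√t) = 1 − Φ(4.08/√16.05) = 1 − Φ(1.0184). So
  P(M_{16.05} ≥ 4.08) = 2(1 − Φ(1.0184)) ≈ 0.3085.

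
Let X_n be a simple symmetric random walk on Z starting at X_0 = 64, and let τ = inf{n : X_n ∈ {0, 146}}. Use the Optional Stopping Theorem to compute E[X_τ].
E[X_τ] = 64

X_n is a martingale and τ is a bounded-mean stopping time (indeed τ is finite a.s. with bounded expectation since the walk is in a bounded region). By the OST, E[X_τ] = E[X_0] = 64. Equivalently: E[X_τ] = 146 · P(hit 146 first) + 0 · P(hit 0 first) = 146 · (64/146) = 64.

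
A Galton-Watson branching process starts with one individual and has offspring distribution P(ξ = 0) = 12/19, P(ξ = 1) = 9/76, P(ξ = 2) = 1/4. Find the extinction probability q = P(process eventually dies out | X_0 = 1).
q = 1

Mean offspring μ = 0·12/19 + 1·9/76 + 2·1/4 = 47/76 ≤ 1. For μ ≤ 1 with offspring not concentrated at 1, the Galton-Watson process goes extinct almost surely, so q = 1.
(Algebraic check: The pgf is f(s) = 12/19 + 9/76·s + 1/4·s². The extinction probability q is the smallest fixed point of f in [0, 1]. Setting s = f(s):
  1/4·s² + (9/76 − 1)·s + 12/19 = 0
  1/4·s² − (12/19 + 1/4)·s + 12/19 = 0
which factors as (s − 1)·(1/4·s − 12/19) = 0, giving roots s = 1 and s = (12/19)/(1/4) = 48/19. Since 48/19 ≥ 1, the smallest root in [0, 1] is s = 1.)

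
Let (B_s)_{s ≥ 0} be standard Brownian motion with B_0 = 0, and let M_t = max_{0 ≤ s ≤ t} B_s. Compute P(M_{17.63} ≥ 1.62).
P(M_{17.63} ≥ 1.62) = 2·P(B_{17.63} ≥ 1.62) = 2(1 − Φ(1.62/√17.63)) ≈ 0.6996

By the reflection principle for Brownian motion, P(M_t ≥ a) = 2 · P(B_t ≥ a) for a ≥ 0. Since B_t ~ N(0, t), P(B_t ≥ 1.62) = 1 − Φ(1.62/√t) = 1 − Φ(1.62/√17.63) = 1 − Φ(0.3858). So
  P(M_{17.63} ≥ 1.62) = 2(1 − Φ(0.3858)) ≈ 0.6996.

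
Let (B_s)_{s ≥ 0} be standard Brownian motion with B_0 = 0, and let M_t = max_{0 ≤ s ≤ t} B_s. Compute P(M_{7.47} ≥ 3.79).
P(M_{7.47} ≥ 3.79) = 2·P(B_{7.47} ≥ 3.79) = 2(1 − Φ(3.79/√7.47)) ≈ 0.1655

By the reflection principle for Brownian motion, P(M_t ≥ a) = 2 · P(B_t ≥ a) for a ≥ 0. Since B_t ~ N(0, t), P(B_t ≥ 3.79) = 1 − Φ(3.79/√t) = 1 − Φ(3.79/√7.47) = 1 − Φ(1.3867). So
  P(M_{7.47} ≥ 3.79) = 2(1 − Φ(1.3867)) ≈ 0.1655.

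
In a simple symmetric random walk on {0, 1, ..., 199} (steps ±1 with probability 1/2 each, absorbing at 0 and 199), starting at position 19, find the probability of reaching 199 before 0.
P(hit 199 before 0) = 19/199

Let u_k = P(hit 199 before 0 | start at k). Then u_0 = 0, u_199 = 1, and u_k = u_{k-1}/2 + u_{k+1}/2 for 1 ≤ k ≤ 198. This harmonic recurrence is solved by u_k = k/199, giving u_19 = 19/199.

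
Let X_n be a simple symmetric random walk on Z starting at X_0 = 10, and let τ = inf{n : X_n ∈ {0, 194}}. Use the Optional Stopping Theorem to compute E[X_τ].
E[X_τ] = 10

X_n is a martingale and τ is a bounded-mean stopping time (indeed τ is finite a.s. with bounded expectation since the walk is in a bounded region). By the OST, E[X_τ] = E[X_0] = 10. Equivalently: E[X_τ] = 194 · P(hit 194 first) + 0 · P(hit 0 first) = 194 · (10/194) = 10.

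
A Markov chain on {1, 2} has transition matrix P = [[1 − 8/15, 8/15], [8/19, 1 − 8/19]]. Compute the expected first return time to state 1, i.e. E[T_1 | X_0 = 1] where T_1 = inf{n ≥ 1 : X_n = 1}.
E[T_1 | X_0 = 1] = 1/π_1 = 34/15

For an irreducible recurrent Markov chain with stationary distribution π, E[T_i | X_0 = i] = 1/π_i (Kac's formula). Here π_1 = (8/19)/(8/15 + 8/19) = (8/19)/(272/285) = 15/34, so E[T_1 | X_0 = 1] = 1/π_1 = (8/15 + 8/19)/(8/19) = (272/285)/(8/19) = 34/15.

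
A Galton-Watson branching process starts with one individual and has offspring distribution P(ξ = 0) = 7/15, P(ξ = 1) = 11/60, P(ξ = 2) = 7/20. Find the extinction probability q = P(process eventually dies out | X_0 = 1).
q = 1

Mean offspring μ = 0·7/15 + 1·11/60 + 2·7/20 = 53/60 ≤ 1. For μ ≤ 1 with offspring not concentrated at 1, the Galton-Watson process goes extinct almost surely, so q = 1.
(Algebraic check: The pgf is f(s) = 7/15 + 11/60·s + 7/20·s². The extinction probability q is the smallest fixed point of f in [0, 1]. Setting s = f(s):
  7/20·s² + (11/60 − 1)·s + 7/15 = 0
  7/20·s² − (7/15 + 7/20)·s + 7/15 = 0
which factors as (s − 1)·(7/20·s − 7/15) = 0, giving roots s = 1 and s = (7/15)/(7/20) = 4/3. Since 4/3 ≥ 1, the smallest root in [0, 1] is s = 1.)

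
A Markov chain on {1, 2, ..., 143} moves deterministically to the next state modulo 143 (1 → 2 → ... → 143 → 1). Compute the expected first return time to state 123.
E[T_123 | X_0 = 123] = 143

The chain cycles deterministically, so starting at state 123 it returns in exactly 143 steps. Equivalently, the stationary distribution is uniform π_j = 1/143 for every state j, so by Kac's formula E[T_123] = 1/π_123 = 143.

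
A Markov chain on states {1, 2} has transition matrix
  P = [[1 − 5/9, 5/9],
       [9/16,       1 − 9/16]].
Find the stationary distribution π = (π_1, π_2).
π_1 = 81/161, π_2 = 80/161

Solve πP = π with π_1 + π_2 = 1. From πP = π: π_1 · (1 − 5/9) + π_2 · 9/16 = π_1 ⇒ π_2 · 9/16 = π_1 · 5/9 ⇒ π_2/π_1 = (5/9)/(9/16) = 80/81. Together with π_1 + π_2 = 1:
  π_1 = (9/16)/(5/9 + 9/16) = (9/16)/(161/144) = 81/161,
  π_2 = (5/9)/(5/9 + 9/16) = (5/9)/(161/144) = 80/161.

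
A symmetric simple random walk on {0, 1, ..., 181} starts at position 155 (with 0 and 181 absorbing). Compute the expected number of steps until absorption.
E[τ | X_0 = 155] = 4030

Let v_k = E[τ | X_0 = k]. Boundary: v_0 = v_181 = 0. Recurrence: v_k = 1 + (v_{k-1} + v_{k+1})/2 for 1 ≤ k ≤ 180. The particular solution to v_k − (v_{k-1} + v_{k+1})/2 = 1 is v_k = −k^2. Adding homogeneous solution A + B k and matching boundaries gives v_k = k (181 − k). Substituting k = 155: v_155 = 155 · 26 = 4030.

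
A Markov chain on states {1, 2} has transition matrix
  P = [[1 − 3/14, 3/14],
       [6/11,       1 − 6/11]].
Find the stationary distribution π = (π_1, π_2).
π_1 = 28/39, π_2 = 11/39

Solve πP = π with π_1 + π_2 = 1. From πP = π: π_1 · (1 − 3/14) + π_2 · 6/11 = π_1 ⇒ π_2 · 6/11 = π_1 · 3/14 ⇒ π_2/π_1 = (3/14)/(6/11) = 11/28. Together with π_1 + π_2 = 1:
  π_1 = (6/11)/(3/14 + 6/11) = (6/11)/(117/154) = 28/39,
  π_2 = (3/14)/(3/14 + 6/11) = (3/14)/(117/154) = 11/39.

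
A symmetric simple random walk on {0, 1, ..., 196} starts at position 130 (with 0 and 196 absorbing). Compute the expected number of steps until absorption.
E[τ | X_0 = 130] = 8580

Let v_k = E[τ | X_0 = k]. Boundary: v_0 = v_196 = 0. Recurrence: v_k = 1 + (v_{k-1} + v_{k+1})/2 for 1 ≤ k ≤ 195. The particular solution to v_k − (v_{k-1} + v_{k+1})/2 = 1 is v_k = −k^2. Adding homogeneous solution A + B k and matching boundaries gives v_k = k (196 − k). Substituting k = 130: v_130 = 130 · 66 = 8580.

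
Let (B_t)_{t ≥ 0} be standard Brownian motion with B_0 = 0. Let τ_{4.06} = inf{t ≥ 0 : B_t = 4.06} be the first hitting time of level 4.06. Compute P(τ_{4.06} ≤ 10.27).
P(τ_{4.06} ≤ 10.27) = 2(1 − Φ(4.06/√10.27)) = 2(1 − Φ(1.2669)) ≈ 0.2052

By the reflection principle for standard BM, P(τ_b ≤ t) = 2 · P(B_t ≥ b). Since B_t ~ N(0, t), P(B_t ≥ 4.06) = 1 − Φ(4.06/√t) = 1 − Φ(4.06/√10.27) = 1 − Φ(1.2669) ≈ 0.10260. Doubling: P(τ_{4.06} ≤ 10.27) ≈ 2 · 0.10260 = 0.20520 ≈ 0.2052.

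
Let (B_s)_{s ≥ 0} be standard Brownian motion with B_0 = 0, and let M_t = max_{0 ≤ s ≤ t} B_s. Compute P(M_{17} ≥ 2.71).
P(M_{17} ≥ 2.71) = 2·P(B_{17} ≥ 2.71) = 2(1 − Φ(2.71/√17)) ≈ 0.5110

By the reflection principle for Brownian motion, P(M_t ≥ a) = 2 · P(B_t ≥ a) for a ≥ 0. Since B_t ~ N(0, t), P(B_t ≥ 2.71) = 1 − Φ(2.71/√t) = 1 − Φ(2.71/√17) = 1 − Φ(0.6573). So
  P(M_{17} ≥ 2.71) = 2(1 − Φ(0.6573)) ≈ 0.5110.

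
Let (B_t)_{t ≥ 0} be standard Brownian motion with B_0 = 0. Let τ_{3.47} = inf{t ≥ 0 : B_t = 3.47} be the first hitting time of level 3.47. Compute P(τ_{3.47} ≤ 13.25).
P(τ_{3.47} ≤ 13.25) = 2(1 − Φ(3.47/√13.25)) = 2(1 − Φ(0.9533)) ≈ 0.3404

By the reflection principle for standard BM, P(τ_b ≤ t) = 2 · P(B_t ≥ b). Since B_t ~ N(0, t), P(B_t ≥ 3.47) = 1 − Φ(3.47/√t) = 1 − Φ(3.47/√13.25) = 1 − Φ(0.9533) ≈ 0.17022. Doubling: P(τ_{3.47} ≤ 13.25) ≈ 2 · 0.17022 = 0.34044 ≈ 0.3404.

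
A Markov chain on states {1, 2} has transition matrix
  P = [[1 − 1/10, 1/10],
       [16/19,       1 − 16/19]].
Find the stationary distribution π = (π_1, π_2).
π_1 = 160/179, π_2 = 19/179

Solve πP = π with π_1 + π_2 = 1. From πP = π: π_1 · (1 − 1/10) + π_2 · 16/19 = π_1 ⇒ π_2 · 16/19 = π_1 · 1/10 ⇒ π_2/π_1 = (1/10)/(16/19) = 19/160. Together with π_1 + π_2 = 1:
  π_1 = (16/19)/(1/10 + 16/19) = (16/19)/(179/190) = 160/179,
  π_2 = (1/10)/(1/10 + 16/19) = (1/10)/(179/190) = 19/179.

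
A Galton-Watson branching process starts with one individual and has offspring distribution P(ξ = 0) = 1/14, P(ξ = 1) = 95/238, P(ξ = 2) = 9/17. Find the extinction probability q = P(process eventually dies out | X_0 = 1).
q = 17/126

The pgf is f(s) = 1/14 + 95/238·s + 9/17·s². The extinction probability q is the smallest fixed point of f in [0, 1]. Setting s = f(s):
  9/17·s² + (95/238 − 1)·s + 1/14 = 0
  9/17·s² − (1/14 + 9/17)·s + 1/14 = 0
which factors as (s − 1)·(9/17·s − 1/14) = 0, giving roots s = 1 and s = (1/14)/(9/17) = 17/126.
Mean offspring μ = 95/238 + 2·9/17 = 347/238 > 1 (supercritical), so q < 1. The extinction probability is the smaller root: q = (1/14)/(9/17) = 17/126.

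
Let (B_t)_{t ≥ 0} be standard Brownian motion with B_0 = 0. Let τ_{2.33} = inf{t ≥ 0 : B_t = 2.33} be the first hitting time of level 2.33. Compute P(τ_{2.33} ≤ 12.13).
P(τ_{2.33} ≤ 12.13) = 2(1 − Φ(2.33/√12.13)) = 2(1 − Φ(0.6690)) ≈ 0.5035

By the reflection principle for standard BM, P(τ_b ≤ t) = 2 · P(B_t ≥ b). Since B_t ~ N(0, t), P(B_t ≥ 2.33) = 1 − Φ(2.33/√t) = 1 − Φ(2.33/√12.13) = 1 − Φ(0.6690) ≈ 0.25175. Doubling: P(τ_{2.33} ≤ 12.13) ≈ 2 · 0.25175 = 0.50350 ≈ 0.5035.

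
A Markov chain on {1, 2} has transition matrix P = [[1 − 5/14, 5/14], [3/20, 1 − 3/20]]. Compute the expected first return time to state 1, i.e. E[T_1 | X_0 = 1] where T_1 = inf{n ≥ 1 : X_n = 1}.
E[T_1 | X_0 = 1] = 1/π_1 = 71/21

For an irreducible recurrent Markov chain with stationary distribution π, E[T_i | X_0 = i] = 1/π_i (Kac's formula). Here π_1 = (3/20)/(5/14 + 3/20) = (3/20)/(71/140) = 21/71, so E[T_1 | X_0 = 1] = 1/π_1 = (5/14 + 3/20)/(3/20) = (71/140)/(3/20) = 71/21.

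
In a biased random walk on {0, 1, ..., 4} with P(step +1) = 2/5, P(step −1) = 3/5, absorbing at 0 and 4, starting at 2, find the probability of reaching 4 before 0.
P(hit 4 before 0) = (1 − (3/2)^2) / (1 − (3/2)^4) = 4/13

Let u_k denote P(reach 4 before 0 | start at k). Boundary: u_0 = 0, u_4 = 1. Recurrence: u_k = 2/5·u_{k+1} + 3/5·u_{k-1} for 1 ≤ k ≤ 3. Try u_k = A + B·r^k with r = q/p = (3/5)/(2/5) = 3/2. Substitution satisfies the recurrence; boundary conditions give:
  u_k = (1 − r^k) / (1 − r^N) = (1 − (3/2)^2) / (1 − (3/2)^4) = 4/13.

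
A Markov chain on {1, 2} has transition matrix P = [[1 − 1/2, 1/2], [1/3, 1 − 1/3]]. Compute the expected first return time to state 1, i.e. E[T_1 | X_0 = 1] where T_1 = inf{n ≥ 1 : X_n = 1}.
E[T_1 | X_0 = 1] = 1/π_1 = 5/2

For an irreducible recurrent Markov chain with stationary distribution π, E[T_i | X_0 = i] = 1/π_i (Kac's formula). Here π_1 = (1/3)/(1/2 + 1/3) = (1/3)/(5/6) = 2/5, so E[T_1 | X_0 = 1] = 1/π_1 = (1/2 + 1/3)/(1/3) = (5/6)/(1/3) = 5/2.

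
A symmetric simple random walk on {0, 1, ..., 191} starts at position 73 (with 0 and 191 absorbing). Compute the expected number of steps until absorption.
E[τ | X_0 = 73] = 8614

Let v_k = E[τ | X_0 = k]. Boundary: v_0 = v_191 = 0. Recurrence: v_k = 1 + (v_{k-1} + v_{k+1})/2 for 1 ≤ k ≤ 190. The particular solution to v_k − (v_{k-1} + v_{k+1})/2 = 1 is v_k = −k^2. Adding homogeneous solution A + B k and matching boundaries gives v_k = k (191 − k). Substituting k = 73: v_73 = 73 · 118 = 8614.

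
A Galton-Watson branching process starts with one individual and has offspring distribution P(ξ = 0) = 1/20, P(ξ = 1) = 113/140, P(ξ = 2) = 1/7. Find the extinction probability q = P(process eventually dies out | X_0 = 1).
q = 7/20

The pgf is f(s) = 1/20 + 113/140·s + 1/7·s². The extinction probability q is the smallest fixed point of f in [0, 1]. Setting s = f(s):
  1/7·s² + (113/140 − 1)·s + 1/20 = 0
  1/7·s² − (1/20 + 1/7)·s + 1/20 = 0
which factors as (s − 1)·(1/7·s − 1/20) = 0, giving roots s = 1 and s = (1/20)/(1/7) = 7/20.
Mean offspring μ = 113/140 + 2·1/7 = 153/140 > 1 (supercritical), so q < 1. The extinction probability is the smaller root: q = (1/20)/(1/7) = 7/20.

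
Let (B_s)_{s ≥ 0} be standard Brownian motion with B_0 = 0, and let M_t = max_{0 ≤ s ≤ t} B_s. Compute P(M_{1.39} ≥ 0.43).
P(M_{1.39} ≥ 0.43) = 2·P(B_{1.39} ≥ 0.43) = 2(1 − Φ(0.43/√1.39)) ≈ 0.7153

By the reflection principle for Brownian motion, P(M_t ≥ a) = 2 · P(B_t ≥ a) for a ≥ 0. Since B_t ~ N(0, t), P(B_t ≥ 0.43) = 1 − Φ(0.43/√t) = 1 − Φ(0.43/√1.39) = 1 − Φ(0.3647). So
  P(M_{1.39} ≥ 0.43) = 2(1 − Φ(0.3647)) ≈ 0.7153.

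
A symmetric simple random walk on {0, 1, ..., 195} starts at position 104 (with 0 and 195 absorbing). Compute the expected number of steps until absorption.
E[τ | X_0 = 104] = 9464

Let v_k = E[τ | X_0 = k]. Boundary: v_0 = v_195 = 0. Recurrence: v_k = 1 + (v_{k-1} + v_{k+1})/2 for 1 ≤ k ≤ 194. The particular solution to v_k − (v_{k-1} + v_{k+1})/2 = 1 is v_k = −k^2. Adding homogeneous solution A + B k and matching boundaries gives v_k = k (195 − k). Substituting k = 104: v_104 = 104 · 91 = 9464.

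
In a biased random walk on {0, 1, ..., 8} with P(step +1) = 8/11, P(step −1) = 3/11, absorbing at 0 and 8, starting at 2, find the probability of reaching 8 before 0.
P(hit 8 before 0) = (1 − (3/8)^2) / (1 − (3/8)^8) = 262144/304921

Let u_k denote P(reach 8 before 0 | start at k). Boundary: u_0 = 0, u_8 = 1. Recurrence: u_k = 8/11·u_{k+1} + 3/11·u_{k-1} for 1 ≤ k ≤ 7. Try u_k = A + B·r^k with r = q/p = (3/11)/(8/11) = 3/8. Substitution satisfies the recurrence; boundary conditions give:
  u_k = (1 − r^k) / (1 − r^N) = (1 − (3/8)^2) / (1 − (3/8)^8) = 262144/304921.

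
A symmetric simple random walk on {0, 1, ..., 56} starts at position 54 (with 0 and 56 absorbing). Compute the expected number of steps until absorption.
E[τ | X_0 = 54] = 108

Let v_k = E[τ | X_0 = k]. Boundary: v_0 = v_56 = 0. Recurrence: v_k = 1 + (v_{k-1} + v_{k+1})/2 for 1 ≤ k ≤ 55. The particular solution to v_k − (v_{k-1} + v_{k+1})/2 = 1 is v_k = −k^2. Adding homogeneous solution A + B k and matching boundaries gives v_k = k (56 − k). Substituting k = 54: v_54 = 54 · 2 = 108.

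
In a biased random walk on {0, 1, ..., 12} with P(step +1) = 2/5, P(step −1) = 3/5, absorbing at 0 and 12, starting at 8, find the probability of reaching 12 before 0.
P(hit 12 before 0) = (1 − (3/2)^8) / (1 − (3/2)^12) = 1552/8113

Let u_k denote P(reach 12 before 0 | start at k). Boundary: u_0 = 0, u_12 = 1. Recurrence: u_k = 2/5·u_{k+1} + 3/5·u_{k-1} for 1 ≤ k ≤ 11. Try u_k = A + B·r^k with r = q/p = (3/5)/(2/5) = 3/2. Substitution satisfies the recurrence; boundary conditions give:
  u_k = (1 − r^k) / (1 − r^N) = (1 − (3/2)^8) / (1 − (3/2)^12) = 1552/8113.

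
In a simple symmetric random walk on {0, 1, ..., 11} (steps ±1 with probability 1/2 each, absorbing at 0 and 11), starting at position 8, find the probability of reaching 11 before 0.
P(hit 11 before 0) = 8/11

Let u_k = P(hit 11 before 0 | start at k). Then u_0 = 0, u_11 = 1, and u_k = u_{k-1}/2 + u_{k+1}/2 for 1 ≤ k ≤ 10. This harmonic recurrence is solved by u_k = k/11, giving u_8 = 8/11.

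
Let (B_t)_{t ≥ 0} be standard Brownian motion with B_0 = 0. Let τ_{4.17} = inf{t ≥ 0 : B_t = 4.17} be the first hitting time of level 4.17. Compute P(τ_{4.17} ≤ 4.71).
P(τ_{4.17} ≤ 4.71) = 2(1 − Φ(4.17/√4.71)) = 2(1 − Φ(1.9214)) ≈ 0.0547

By the reflection principle for standard BM, P(τ_b ≤ t) = 2 · P(B_t ≥ b). Since B_t ~ N(0, t), P(B_t ≥ 4.17) = 1 − Φ(4.17/√t) = 1 − Φ(4.17/√4.71) = 1 − Φ(1.9214) ≈ 0.02734. Doubling: P(τ_{4.17} ≤ 4.71) ≈ 2 · 0.02734 = 0.05468 ≈ 0.0547.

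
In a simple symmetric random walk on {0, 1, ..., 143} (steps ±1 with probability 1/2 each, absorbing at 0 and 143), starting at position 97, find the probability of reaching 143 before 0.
P(hit 143 before 0) = 97/143

Let u_k = P(hit 143 before 0 | start at k). Then u_0 = 0, u_143 = 1, and u_k = u_{k-1}/2 + u_{k+1}/2 for 1 ≤ k ≤ 142. This harmonic recurrence is solved by u_k = k/143, giving u_97 = 97/143.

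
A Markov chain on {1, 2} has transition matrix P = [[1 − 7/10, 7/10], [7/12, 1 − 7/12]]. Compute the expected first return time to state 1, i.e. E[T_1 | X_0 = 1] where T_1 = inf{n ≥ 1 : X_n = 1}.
E[T_1 | X_0 = 1] = 1/π_1 = 11/5

For an irreducible recurrent Markov chain with stationary distribution π, E[T_i | X_0 = i] = 1/π_i (Kac's formula). Here π_1 = (7/12)/(7/10 + 7/12) = (7/12)/(77/60) = 5/11, so E[T_1 | X_0 = 1] = 1/π_1 = (7/10 + 7/12)/(7/12) = (77/60)/(7/12) = 11/5.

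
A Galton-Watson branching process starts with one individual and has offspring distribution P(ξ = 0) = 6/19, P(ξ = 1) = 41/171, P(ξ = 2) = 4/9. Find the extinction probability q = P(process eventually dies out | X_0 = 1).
q = 27/38

The pgf is f(s) = 6/19 + 41/171·s + 4/9·s². The extinction probability q is the smallest fixed point of f in [0, 1]. Setting s = f(s):
  4/9·s² + (41/171 − 1)·s + 6/19 = 0
  4/9·s² − (6/19 + 4/9)·s + 6/19 = 0
which factors as (s − 1)·(4/9·s − 6/19) = 0, giving roots s = 1 and s = (6/19)/(4/9) = 27/38.
Mean offspring μ = 41/171 + 2·4/9 = 193/171 > 1 (supercritical), so q < 1. The extinction probability is the smaller root: q = (6/19)/(4/9) = 27/38.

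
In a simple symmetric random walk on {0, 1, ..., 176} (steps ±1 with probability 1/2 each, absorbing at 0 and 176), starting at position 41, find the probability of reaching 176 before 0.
P(hit 176 before 0) = 41/176

Let u_k = P(hit 176 before 0 | start at k). Then u_0 = 0, u_176 = 1, and u_k = u_{k-1}/2 + u_{k+1}/2 for 1 ≤ k ≤ 175. This harmonic recurrence is solved by u_k = k/176, giving u_41 = 41/176.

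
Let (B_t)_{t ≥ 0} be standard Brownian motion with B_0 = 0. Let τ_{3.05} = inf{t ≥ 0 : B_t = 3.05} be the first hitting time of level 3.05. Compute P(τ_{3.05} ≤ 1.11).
P(τ_{3.05} ≤ 1.11) = 2(1 − Φ(3.05/√1.11)) = 2(1 − Φ(2.8949)) ≈ 0.0038

By the reflection principle for standard BM, P(τ_b ≤ t) = 2 · P(B_t ≥ b). Since B_t ~ N(0, t), P(B_t ≥ 3.05) = 1 − Φ(3.05/√t) = 1 − Φ(3.05/√1.11) = 1 − Φ(2.8949) ≈ 0.00190. Doubling: P(τ_{3.05} ≤ 1.11) ≈ 2 · 0.00190 = 0.00380 ≈ 0.0038.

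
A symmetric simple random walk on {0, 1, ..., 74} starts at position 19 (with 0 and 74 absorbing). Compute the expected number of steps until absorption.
E[τ | X_0 = 19] = 1045

Let v_k = E[τ | X_0 = k]. Boundary: v_0 = v_74 = 0. Recurrence: v_k = 1 + (v_{k-1} + v_{k+1})/2 for 1 ≤ k ≤ 73. The particular solution to v_k − (v_{k-1} + v_{k+1})/2 = 1 is v_k = −k^2. Adding homogeneous solution A + B k and matching boundaries gives v_k = k (74 − k). Substituting k = 19: v_19 = 19 · 55 = 1045.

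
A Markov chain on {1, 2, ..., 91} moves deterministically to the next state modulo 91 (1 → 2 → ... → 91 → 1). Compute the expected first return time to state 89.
E[T_89 | X_0 = 89] = 91

The chain cycles deterministically, so starting at state 89 it returns in exactly 91 steps. Equivalently, the stationary distribution is uniform π_j = 1/91 for every state j, so by Kac's formula E[T_89] = 1/π_89 = 91.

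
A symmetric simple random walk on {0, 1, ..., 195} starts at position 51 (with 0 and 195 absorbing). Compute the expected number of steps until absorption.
E[τ | X_0 = 51] = 7344

Let v_k = E[τ | X_0 = k]. Boundary: v_0 = v_195 = 0. Recurrence: v_k = 1 + (v_{k-1} + v_{k+1})/2 for 1 ≤ k ≤ 194. The particular solution to v_k − (v_{k-1} + v_{k+1})/2 = 1 is v_k = −k^2. Adding homogeneous solution A + B k and matching boundaries gives v_k = k (195 − k). Substituting k = 51: v_51 = 51 · 144 = 7344.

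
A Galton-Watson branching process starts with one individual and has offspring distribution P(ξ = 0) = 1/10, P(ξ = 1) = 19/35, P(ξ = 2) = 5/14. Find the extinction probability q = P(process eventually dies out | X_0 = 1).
q = 7/25

The pgf is f(s) = 1/10 + 19/35·s + 5/14·s². The extinction probability q is the smallest fixed point of f in [0, 1]. Setting s = f(s):
  5/14·s² + (19/35 − 1)·s + 1/10 = 0
  5/14·s² − (1/10 + 5/14)·s + 1/10 = 0
which factors as (s − 1)·(5/14·s − 1/10) = 0, giving roots s = 1 and s = (1/10)/(5/14) = 7/25.
Mean offspring μ = 19/35 + 2·5/14 = 44/35 > 1 (supercritical), so q < 1. The extinction probability is the smaller root: q = (1/10)/(5/14) = 7/25.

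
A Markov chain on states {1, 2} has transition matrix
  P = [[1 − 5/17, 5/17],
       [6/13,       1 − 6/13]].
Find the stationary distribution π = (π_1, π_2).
π_1 = 102/167, π_2 = 65/167

Solve πP = π with π_1 + π_2 = 1. From πP = π: π_1 · (1 − 5/17) + π_2 · 6/13 = π_1 ⇒ π_2 · 6/13 = π_1 · 5/17 ⇒ π_2/π_1 = (5/17)/(6/13) = 65/102. Together with π_1 + π_2 = 1:
  π_1 = (6/13)/(5/17 + 6/13) = (6/13)/(167/221) = 102/167,
  π_2 = (5/17)/(5/17 + 6/13) = (5/17)/(167/221) = 65/167.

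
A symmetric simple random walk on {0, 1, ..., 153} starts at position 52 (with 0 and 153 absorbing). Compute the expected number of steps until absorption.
E[τ | X_0 = 52] = 5252

Let v_k = E[τ | X_0 = k]. Boundary: v_0 = v_153 = 0. Recurrence: v_k = 1 + (v_{k-1} + v_{k+1})/2 for 1 ≤ k ≤ 152. The particular solution to v_k − (v_{k-1} + v_{k+1})/2 = 1 is v_k = −k^2. Adding homogeneous solution A + B k and matching boundaries gives v_k = k (153 − k). Substituting k = 52: v_52 = 52 · 101 = 5252.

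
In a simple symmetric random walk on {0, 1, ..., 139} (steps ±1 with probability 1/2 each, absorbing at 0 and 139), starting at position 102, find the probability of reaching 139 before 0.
P(hit 139 before 0) = 102/139

Let u_k = P(hit 139 before 0 | start at k). Then u_0 = 0, u_139 = 1, and u_k = u_{k-1}/2 + u_{k+1}/2 for 1 ≤ k ≤ 138. This harmonic recurrence is solved by u_k = k/139, giving u_102 = 102/139.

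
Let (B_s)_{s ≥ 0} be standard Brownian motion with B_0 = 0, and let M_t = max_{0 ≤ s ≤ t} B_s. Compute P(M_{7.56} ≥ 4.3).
P(M_{7.56} ≥ 4.3) = 2·P(B_{7.56} ≥ 4.3) = 2(1 − Φ(4.3/√7.56)) ≈ 0.1178

By the reflection principle for Brownian motion, P(M_t ≥ a) = 2 · P(B_t ≥ a) for a ≥ 0. Since B_t ~ N(0, t), P(B_t ≥ 4.3) = 1 − Φ(4.3/√t) = 1 − Φ(4.3/√7.56) = 1 − Φ(1.5639). So
  P(M_{7.56} ≥ 4.3) = 2(1 − Φ(1.5639)) ≈ 0.1178.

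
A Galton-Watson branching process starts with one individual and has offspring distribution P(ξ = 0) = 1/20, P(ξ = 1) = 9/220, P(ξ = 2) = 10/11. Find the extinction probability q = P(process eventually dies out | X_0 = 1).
q = 11/200

The pgf is f(s) = 1/20 + 9/220·s + 10/11·s². The extinction probability q is the smallest fixed point of f in [0, 1]. Setting s = f(s):
  10/11·s² + (9/220 − 1)·s + 1/20 = 0
  10/11·s² − (1/20 + 10/11)·s + 1/20 = 0
which factors as (s − 1)·(10/11·s − 1/20) = 0, giving roots s = 1 and s = (1/20)/(10/11) = 11/200.
Mean offspring μ = 9/220 + 2·10/11 = 409/220 > 1 (supercritical), so q < 1. The extinction probability is the smaller root: q = (1/20)/(10/11) = 11/200.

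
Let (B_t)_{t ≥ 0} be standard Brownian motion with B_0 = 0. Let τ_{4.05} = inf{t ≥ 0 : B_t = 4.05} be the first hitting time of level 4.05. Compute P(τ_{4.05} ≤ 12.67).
P(τ_{4.05} ≤ 12.67) = 2(1 − Φ(4.05/√12.67)) = 2(1 − Φ(1.1378)) ≈ 0.2552

By the reflection principle for standard BM, P(τ_b ≤ t) = 2 · P(B_t ≥ b). Since B_t ~ N(0, t), P(B_t ≥ 4.05) = 1 − Φ(4.05/√t) = 1 − Φ(4.05/√12.67) = 1 − Φ(1.1378) ≈ 0.12760. Doubling: P(τ_{4.05} ≤ 12.67) ≈ 2 · 0.12760 = 0.25520 ≈ 0.2552.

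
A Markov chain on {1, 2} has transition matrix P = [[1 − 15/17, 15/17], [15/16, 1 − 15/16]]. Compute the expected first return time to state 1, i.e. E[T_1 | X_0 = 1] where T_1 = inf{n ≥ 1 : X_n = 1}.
E[T_1 | X_0 = 1] = 1/π_1 = 33/17

For an irreducible recurrent Markov chain with stationary distribution π, E[T_i | X_0 = i] = 1/π_i (Kac's formula). Here π_1 = (15/16)/(15/17 + 15/16) = (15/16)/(495/272) = 17/33, so E[T_1 | X_0 = 1] = 1/π_1 = (15/17 + 15/16)/(15/16) = (495/272)/(15/16) = 33/17.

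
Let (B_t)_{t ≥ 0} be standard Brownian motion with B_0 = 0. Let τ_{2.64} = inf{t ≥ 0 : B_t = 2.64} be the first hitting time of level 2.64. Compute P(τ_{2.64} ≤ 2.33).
P(τ_{2.64} ≤ 2.33) = 2(1 − Φ(2.64/√2.33)) = 2(1 − Φ(1.7295)) ≈ 0.0837

By the reflection principle for standard BM, P(τ_b ≤ t) = 2 · P(B_t ≥ b). Since B_t ~ N(0, t), P(B_t ≥ 2.64) = 1 − Φ(2.64/√t) = 1 − Φ(2.64/√2.33) = 1 − Φ(1.7295) ≈ 0.04186. Doubling: P(τ_{2.64} ≤ 2.33) ≈ 2 · 0.04186 = 0.08372 ≈ 0.0837.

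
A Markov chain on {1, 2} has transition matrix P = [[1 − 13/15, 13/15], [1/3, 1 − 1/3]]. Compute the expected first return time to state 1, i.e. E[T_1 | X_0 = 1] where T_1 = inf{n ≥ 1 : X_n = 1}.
E[T_1 | X_0 = 1] = 1/π_1 = 18/5

For an irreducible recurrent Markov chain with stationary distribution π, E[T_i | X_0 = i] = 1/π_i (Kac's formula). Here π_1 = (1/3)/(13/15 + 1/3) = (1/3)/(6/5) = 5/18, so E[T_1 | X_0 = 1] = 1/π_1 = (13/15 + 1/3)/(1/3) = (6/5)/(1/3) = 18/5.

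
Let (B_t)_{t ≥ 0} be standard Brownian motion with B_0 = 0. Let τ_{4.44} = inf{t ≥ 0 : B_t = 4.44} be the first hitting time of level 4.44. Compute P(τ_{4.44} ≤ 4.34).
P(τ_{4.44} ≤ 4.34) = 2(1 − Φ(4.44/√4.34)) = 2(1 − Φ(2.1313)) ≈ 0.0331

By the reflection principle for standard BM, P(τ_b ≤ t) = 2 · P(B_t ≥ b). Since B_t ~ N(0, t), P(B_t ≥ 4.44) = 1 − Φ(4.44/√t) = 1 − Φ(4.44/√4.34) = 1 − Φ(2.1313) ≈ 0.01653. Doubling: P(τ_{4.44} ≤ 4.34) ≈ 2 · 0.01653 = 0.03306 ≈ 0.0331.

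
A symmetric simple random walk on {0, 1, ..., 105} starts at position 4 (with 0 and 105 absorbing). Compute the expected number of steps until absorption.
E[τ | X_0 = 4] = 404

Let v_k = E[τ | X_0 = k]. Boundary: v_0 = v_105 = 0. Recurrence: v_k = 1 + (v_{k-1} + v_{k+1})/2 for 1 ≤ k ≤ 104. The particular solution to v_k − (v_{k-1} + v_{k+1})/2 = 1 is v_k = −k^2. Adding homogeneous solution A + B k and matching boundaries gives v_k = k (105 − k). Substituting k = 4: v_4 = 4 · 101 = 404.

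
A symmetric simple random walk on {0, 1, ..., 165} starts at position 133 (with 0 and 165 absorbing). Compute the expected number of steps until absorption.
E[τ | X_0 = 133] = 4256

Let v_k = E[τ | X_0 = k]. Boundary: v_0 = v_165 = 0. Recurrence: v_k = 1 + (v_{k-1} + v_{k+1})/2 for 1 ≤ k ≤ 164. The particular solution to v_k − (v_{k-1} + v_{k+1})/2 = 1 is v_k = −k^2. Adding homogeneous solution A + B k and matching boundaries gives v_k = k (165 − k). Substituting k = 133: v_133 = 133 · 32 = 4256.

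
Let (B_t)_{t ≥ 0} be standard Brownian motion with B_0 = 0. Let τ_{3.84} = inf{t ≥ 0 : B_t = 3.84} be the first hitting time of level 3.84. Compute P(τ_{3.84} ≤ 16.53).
P(τ_{3.84} ≤ 16.53) = 2(1 − Φ(3.84/√16.53)) = 2(1 − Φ(0.9445)) ≈ 0.3449

By the reflection principle for standard BM, P(τ_b ≤ t) = 2 · P(B_t ≥ b). Since B_t ~ N(0, t), P(B_t ≥ 3.84) = 1 − Φ(3.84/√t) = 1 − Φ(3.84/√16.53) = 1 − Φ(0.9445) ≈ 0.17246. Doubling: P(τ_{3.84} ≤ 16.53) ≈ 2 · 0.17246 = 0.34492 ≈ 0.3449.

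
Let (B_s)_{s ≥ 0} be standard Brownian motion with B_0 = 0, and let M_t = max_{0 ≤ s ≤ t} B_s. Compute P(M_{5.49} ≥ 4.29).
P(M_{5.49} ≥ 4.29) = 2·P(B_{5.49} ≥ 4.29) = 2(1 − Φ(4.29/√5.49)) ≈ 0.0671

By the reflection principle for Brownian motion, P(M_t ≥ a) = 2 · P(B_t ≥ a) for a ≥ 0. Since B_t ~ N(0, t), P(B_t ≥ 4.29) = 1 − Φ(4.29/√t) = 1 − Φ(4.29/√5.49) = 1 − Φ(1.8309). So
  P(M_{5.49} ≥ 4.29) = 2(1 − Φ(1.8309)) ≈ 0.0671.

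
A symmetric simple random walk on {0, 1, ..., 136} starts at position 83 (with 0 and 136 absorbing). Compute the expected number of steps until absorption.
E[τ | X_0 = 83] = 4399

Let v_k = E[τ | X_0 = k]. Boundary: v_0 = v_136 = 0. Recurrence: v_k = 1 + (v_{k-1} + v_{k+1})/2 for 1 ≤ k ≤ 135. The particular solution to v_k − (v_{k-1} + v_{k+1})/2 = 1 is v_k = −k^2. Adding homogeneous solution A + B k and matching boundaries gives v_k = k (136 − k). Substituting k = 83: v_83 = 83 · 53 = 4399.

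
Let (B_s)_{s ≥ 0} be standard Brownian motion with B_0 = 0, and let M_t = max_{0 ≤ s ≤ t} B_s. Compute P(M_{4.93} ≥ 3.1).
P(M_{4.93} ≥ 3.1) = 2·P(B_{4.93} ≥ 3.1) = 2(1 − Φ(3.1/√4.93)) ≈ 0.1627

By the reflection principle for Brownian motion, P(M_t ≥ a) = 2 · P(B_t ≥ a) for a ≥ 0. Since B_t ~ N(0, t), P(B_t ≥ 3.1) = 1 − Φ(3.1/√t) = 1 − Φ(3.1/√4.93) = 1 − Φ(1.3962). So
  P(M_{4.93} ≥ 3.1) = 2(1 − Φ(1.3962)) ≈ 0.1627.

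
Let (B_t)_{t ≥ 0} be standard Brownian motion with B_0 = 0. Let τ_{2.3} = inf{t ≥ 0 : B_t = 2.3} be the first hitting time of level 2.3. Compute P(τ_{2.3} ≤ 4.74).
P(τ_{2.3} ≤ 4.74) = 2(1 − Φ(2.3/√4.74)) = 2(1 − Φ(1.0564)) ≈ 0.2908

By the reflection principle for standard BM, P(τ_b ≤ t) = 2 · P(B_t ≥ b). Since B_t ~ N(0, t), P(B_t ≥ 2.3) = 1 − Φ(2.3/√t) = 1 − Φ(2.3/√4.74) = 1 − Φ(1.0564) ≈ 0.14539. Doubling: P(τ_{2.3} ≤ 4.74) ≈ 2 · 0.14539 = 0.29078 ≈ 0.2908.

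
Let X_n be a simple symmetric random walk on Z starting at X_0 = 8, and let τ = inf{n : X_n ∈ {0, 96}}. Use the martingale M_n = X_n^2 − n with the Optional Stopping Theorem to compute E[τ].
E[τ] = 704

M_n = X_n^2 − n is a martingale (since E[X_{n+1}^2 | F_n] = X_n^2 + 1). By OST (τ has finite mean in a bounded region), E[M_τ] = E[M_0] = X_0^2 − 0 = 8^2 = 64. Also E[M_τ] = E[X_τ^2] − E[τ]. The walk exits at 0 or 96, with P(hit 96 first) = 8/96, so E[X_τ^2] = 96^2 · 8/96 + 0 = 768. Thus E[τ] = E[X_τ^2] − E[M_τ] = 768 − 64 = 704 = 8(96 − 8) = 704.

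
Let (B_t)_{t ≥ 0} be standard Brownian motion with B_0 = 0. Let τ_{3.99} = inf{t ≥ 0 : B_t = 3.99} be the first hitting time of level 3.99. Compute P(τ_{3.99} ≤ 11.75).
P(τ_{3.99} ≤ 11.75) = 2(1 − Φ(3.99/√11.75)) = 2(1 − Φ(1.1640)) ≈ 0.2444

By the reflection principle for standard BM, P(τ_b ≤ t) = 2 · P(B_t ≥ b). Since B_t ~ N(0, t), P(B_t ≥ 3.99) = 1 − Φ(3.99/√t) = 1 − Φ(3.99/√11.75) = 1 − Φ(1.1640) ≈ 0.12221. Doubling: P(τ_{3.99} ≤ 11.75) ≈ 2 · 0.12221 = 0.24442 ≈ 0.2444.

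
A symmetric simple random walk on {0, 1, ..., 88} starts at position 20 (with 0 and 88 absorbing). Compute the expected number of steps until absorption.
E[τ | X_0 = 20] = 1360

Let v_k = E[τ | X_0 = k]. Boundary: v_0 = v_88 = 0. Recurrence: v_k = 1 + (v_{k-1} + v_{k+1})/2 for 1 ≤ k ≤ 87. The particular solution to v_k − (v_{k-1} + v_{k+1})/2 = 1 is v_k = −k^2. Adding homogeneous solution A + B k and matching boundaries gives v_k = k (88 − k). Substituting k = 20: v_20 = 20 · 68 = 1360.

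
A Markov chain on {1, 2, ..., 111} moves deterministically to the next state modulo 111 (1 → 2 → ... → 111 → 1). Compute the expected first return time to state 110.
E[T_110 | X_0 = 110] = 111

The chain cycles deterministically, so starting at state 110 it returns in exactly 111 steps. Equivalently, the stationary distribution is uniform π_j = 1/111 for every state j, so by Kac's formula E[T_110] = 1/π_110 = 111.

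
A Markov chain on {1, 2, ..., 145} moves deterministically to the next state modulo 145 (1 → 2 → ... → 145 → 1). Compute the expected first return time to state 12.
E[T_12 | X_0 = 12] = 145

The chain cycles deterministically, so starting at state 12 it returns in exactly 145 steps. Equivalently, the stationary distribution is uniform π_j = 1/145 for every state j, so by Kac's formula E[T_12] = 1/π_12 = 145.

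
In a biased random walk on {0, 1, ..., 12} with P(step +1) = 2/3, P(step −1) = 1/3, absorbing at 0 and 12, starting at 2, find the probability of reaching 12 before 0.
P(hit 12 before 0) = (1 − (1/2)^2) / (1 − (1/2)^12) = 1024/1365

Let u_k denote P(reach 12 before 0 | start at k). Boundary: u_0 = 0, u_12 = 1. Recurrence: u_k = 2/3·u_{k+1} + 1/3·u_{k-1} for 1 ≤ k ≤ 11. Try u_k = A + B·r^k with r = q/p = (1/3)/(2/3) = 1/2. Substitution satisfies the recurrence; boundary conditions give:
  u_k = (1 − r^k) / (1 − r^N) = (1 − (1/2)^2) / (1 − (1/2)^12) = 1024/1365.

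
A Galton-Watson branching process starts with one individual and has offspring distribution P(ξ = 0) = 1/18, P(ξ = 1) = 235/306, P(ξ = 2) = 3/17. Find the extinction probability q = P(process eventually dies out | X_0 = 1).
q = 17/54

The pgf is f(s) = 1/18 + 235/306·s + 3/17·s². The extinction probability q is the smallest fixed point of f in [0, 1]. Setting s = f(s):
  3/17·s² + (235/306 − 1)·s + 1/18 = 0
  3/17·s² − (1/18 + 3/17)·s + 1/18 = 0
which factors as (s − 1)·(3/17·s − 1/18) = 0, giving roots s = 1 and s = (1/18)/(3/17) = 17/54.
Mean offspring μ = 235/306 + 2·3/17 = 343/306 > 1 (supercritical), so q < 1. The extinction probability is the smaller root: q = (1/18)/(3/17) = 17/54.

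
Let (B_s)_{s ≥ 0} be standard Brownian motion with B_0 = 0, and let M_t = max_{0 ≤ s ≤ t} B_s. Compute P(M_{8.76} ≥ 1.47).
P(M_{8.76} ≥ 1.47) = 2·P(B_{8.76} ≥ 1.47) = 2(1 − Φ(1.47/√8.76)) ≈ 0.6194

By the reflection principle for Brownian motion, P(M_t ≥ a) = 2 · P(B_t ≥ a) for a ≥ 0. Since B_t ~ N(0, t), P(B_t ≥ 1.47) = 1 − Φ(1.47/√t) = 1 − Φ(1.47/√8.76) = 1 − Φ(0.4967). So
  P(M_{8.76} ≥ 1.47) = 2(1 − Φ(0.4967)) ≈ 0.6194.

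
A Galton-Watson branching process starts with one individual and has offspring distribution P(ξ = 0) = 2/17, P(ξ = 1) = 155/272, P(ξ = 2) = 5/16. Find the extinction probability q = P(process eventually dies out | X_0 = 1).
q = 32/85

The pgf is f(s) = 2/17 + 155/272·s + 5/16·s². The extinction probability q is the smallest fixed point of f in [0, 1]. Setting s = f(s):
  5/16·s² + (155/272 − 1)·s + 2/17 = 0
  5/16·s² − (2/17 + 5/16)·s + 2/17 = 0
which factors as (s − 1)·(5/16·s − 2/17) = 0, giving roots s = 1 and s = (2/17)/(5/16) = 32/85.
Mean offspring μ = 155/272 + 2·5/16 = 325/272 > 1 (supercritical), so q < 1. The extinction probability is the smaller root: q = (2/17)/(5/16) = 32/85.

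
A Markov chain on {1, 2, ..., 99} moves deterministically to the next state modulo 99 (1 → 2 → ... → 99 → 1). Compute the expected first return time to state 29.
E[T_29 | X_0 = 29] = 99

The chain cycles deterministically, so starting at state 29 it returns in exactly 99 steps. Equivalently, the stationary distribution is uniform π_j = 1/99 for every state j, so by Kac's formula E[T_29] = 1/π_29 = 99.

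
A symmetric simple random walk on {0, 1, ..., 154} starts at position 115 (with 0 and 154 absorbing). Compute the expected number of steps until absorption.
E[τ | X_0 = 115] = 4485

Let v_k = E[τ | X_0 = k]. Boundary: v_0 = v_154 = 0. Recurrence: v_k = 1 + (v_{k-1} + v_{k+1})/2 for 1 ≤ k ≤ 153. The particular solution to v_k − (v_{k-1} + v_{k+1})/2 = 1 is v_k = −k^2. Adding homogeneous solution A + B k and matching boundaries gives v_k = k (154 − k). Substituting k = 115: v_115 = 115 · 39 = 4485.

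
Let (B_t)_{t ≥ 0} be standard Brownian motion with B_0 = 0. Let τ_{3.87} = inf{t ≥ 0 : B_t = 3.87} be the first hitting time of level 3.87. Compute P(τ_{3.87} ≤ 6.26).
P(τ_{3.87} ≤ 6.26) = 2(1 − Φ(3.87/√6.26)) = 2(1 − Φ(1.5468)) ≈ 0.1219

By the reflection principle for standard BM, P(τ_b ≤ t) = 2 · P(B_t ≥ b). Since B_t ~ N(0, t), P(B_t ≥ 3.87) = 1 − Φ(3.87/√t) = 1 − Φ(3.87/√6.26) = 1 − Φ(1.5468) ≈ 0.06096. Doubling: P(τ_{3.87} ≤ 6.26) ≈ 2 · 0.06096 = 0.12192 ≈ 0.1219.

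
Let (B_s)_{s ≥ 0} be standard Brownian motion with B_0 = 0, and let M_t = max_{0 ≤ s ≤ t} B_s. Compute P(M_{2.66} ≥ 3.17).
P(M_{2.66} ≥ 3.17) = 2·P(B_{2.66} ≥ 3.17) = 2(1 − Φ(3.17/√2.66)) ≈ 0.0519

By the reflection principle for Brownian motion, P(M_t ≥ a) = 2 · P(B_t ≥ a) for a ≥ 0. Since B_t ~ N(0, t), P(B_t ≥ 3.17) = 1 − Φ(3.17/√t) = 1 − Φ(3.17/√2.66) = 1 − Φ(1.9437). So
  P(M_{2.66} ≥ 3.17) = 2(1 − Φ(1.9437)) ≈ 0.0519.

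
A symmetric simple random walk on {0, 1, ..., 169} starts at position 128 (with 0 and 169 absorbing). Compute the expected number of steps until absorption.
E[τ | X_0 = 128] = 5248

Let v_k = E[τ | X_0 = k]. Boundary: v_0 = v_169 = 0. Recurrence: v_k = 1 + (v_{k-1} + v_{k+1})/2 for 1 ≤ k ≤ 168. The particular solution to v_k − (v_{k-1} + v_{k+1})/2 = 1 is v_k = −k^2. Adding homogeneous solution A + B k and matching boundaries gives v_k = k (169 − k). Substituting k = 128: v_128 = 128 · 41 = 5248.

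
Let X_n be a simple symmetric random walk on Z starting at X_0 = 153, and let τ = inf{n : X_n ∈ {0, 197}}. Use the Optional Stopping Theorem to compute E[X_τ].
E[X_τ] = 153

X_n is a martingale and τ is a bounded-mean stopping time (indeed τ is finite a.s. with bounded expectation since the walk is in a bounded region). By the OST, E[X_τ] = E[X_0] = 153. Equivalently: E[X_τ] = 197 · P(hit 197 first) + 0 · P(hit 0 first) = 197 · (153/197) = 153.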